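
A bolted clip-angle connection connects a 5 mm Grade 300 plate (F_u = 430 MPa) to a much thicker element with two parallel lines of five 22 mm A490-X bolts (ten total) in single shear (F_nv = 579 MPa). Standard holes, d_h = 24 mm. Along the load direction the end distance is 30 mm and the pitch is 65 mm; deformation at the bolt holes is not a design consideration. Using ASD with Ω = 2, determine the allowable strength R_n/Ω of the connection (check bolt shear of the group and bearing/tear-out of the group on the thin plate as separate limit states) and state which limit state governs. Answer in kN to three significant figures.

Bolt shear: A_b = π·22²/4 = 380.1 mm²; R_n = 579 × 380.1 × 10 × 1 / 1000 = 2201 kN → 2201 / 2 = 1100 kN.
Bearing (1.5 l_c t F_u ≤ 3.0 d t F_u): upper limit = 3.0·22·5·430 / 1000 = 141.9 kN.
  Edge l_c = 30 − 24/2 = 18 → r_n = 58.05 kN; interior l_c = 65 − 24 = 41 → r_n = 132.2 kN.
  R_n,bearing = 2·58.05 + 8·132.2 = 1174 kN → 1174 / 2 = 587 kN.
Bearing governs: 587 kN.

587 kN (bearing governs)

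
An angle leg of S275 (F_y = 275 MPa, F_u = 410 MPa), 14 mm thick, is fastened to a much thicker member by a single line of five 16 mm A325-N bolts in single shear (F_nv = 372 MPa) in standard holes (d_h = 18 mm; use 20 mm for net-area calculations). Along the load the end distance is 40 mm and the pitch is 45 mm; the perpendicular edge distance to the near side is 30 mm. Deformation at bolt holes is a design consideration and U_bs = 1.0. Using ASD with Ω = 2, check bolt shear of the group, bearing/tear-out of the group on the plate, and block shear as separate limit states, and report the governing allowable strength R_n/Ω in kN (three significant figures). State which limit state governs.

187 kN (bolt shear governs)

Bolt shear: A_b = π·16²/4 = 201.1 mm²; R_n = 372 × 201.1 × 5 × 1 / 1000 = 374 kN → 374 / 2 = 187 kN.
Bearing: edge l_c = 31, r_n = 213.5 kN; interior l_c = 27, r_n = 186 kN; R_n = 213.5 + 4·186 = 957.4 kN → 479 kN.
Block shear: A_gv = 3080, A_nv = 1820, A_nt = 280 mm²; R_n = min(0.6F_uA_nv, 0.6F_yA_gv) + U_bs·F_u·A_nt = 562.5 kN → 281 kN.
Bolt shear governs: 187 kN.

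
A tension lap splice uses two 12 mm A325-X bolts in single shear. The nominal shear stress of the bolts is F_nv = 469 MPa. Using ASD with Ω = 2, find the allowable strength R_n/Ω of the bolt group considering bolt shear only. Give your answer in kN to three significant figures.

A_b = π × 12² / 4 = 113.1 mm².
R_n = F_nv · A_b · n · n_s = 469 × 113.1 × 2 × 1 / 1000 = 106.1 kN.
Allowable strength R_n/Ω = 106.1 / 2 = 53 kN.

53 kN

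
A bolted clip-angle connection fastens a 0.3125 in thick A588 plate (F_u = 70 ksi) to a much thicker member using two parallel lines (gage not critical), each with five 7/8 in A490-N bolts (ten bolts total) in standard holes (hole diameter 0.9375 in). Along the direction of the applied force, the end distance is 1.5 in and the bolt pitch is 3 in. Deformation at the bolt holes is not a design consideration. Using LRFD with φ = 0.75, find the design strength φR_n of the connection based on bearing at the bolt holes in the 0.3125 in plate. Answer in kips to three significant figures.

395 kips

Per bolt r_n = 1.5 l_c t F_u ≤ 3.0 d t F_u; upper limit = 3.0 × 0.875 × 0.3125 × 70 = 57.42 kips.
Edge bolt: l_c = 1.5 − 0.9375/2 = 1.031 in → 1.5 × 1.031 × 0.3125 × 70 = 33.84 → r_n = 33.84 kips.
Interior bolts: l_c = 3 − 0.9375 = 2.062 in → 1.5 × 2.062 × 0.3125 × 70 = 67.68 → r_n = 57.42 kips.
R_n = 2 × 33.84 + 8 × 57.42 = 527.1 kips.
Design strength φR_n = 0.75 × 527.1 = 395 kips.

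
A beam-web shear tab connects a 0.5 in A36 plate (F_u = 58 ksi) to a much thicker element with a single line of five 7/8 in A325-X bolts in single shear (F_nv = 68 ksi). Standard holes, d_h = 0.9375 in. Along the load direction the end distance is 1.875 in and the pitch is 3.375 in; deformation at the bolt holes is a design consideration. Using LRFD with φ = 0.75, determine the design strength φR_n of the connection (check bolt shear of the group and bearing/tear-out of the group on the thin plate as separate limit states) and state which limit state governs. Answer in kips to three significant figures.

153 kips (bolt shear governs)

Bolt shear: A_b = π·0.875²/4 = 0.6013 in²; R_n = 68 × 0.6013 × 5 × 1 = 204.4 kips → 0.75 × 204.4 = 153 kips.
Bearing (1.2 l_c t F_u ≤ 2.4 d t F_u): upper limit = 2.4·0.875·0.5·58 = 60.9 kips.
  Edge l_c = 1.875 − 0.9375/2 = 1.406 → r_n = 48.94 kips; interior l_c = 3.375 − 0.9375 = 2.438 → r_n = 60.9 kips.
  R_n,bearing = 1·48.94 + 4·60.9 = 292.5 kips → 0.75 × 292.5 = 219 kips.
Bolt shear governs: 153 kips.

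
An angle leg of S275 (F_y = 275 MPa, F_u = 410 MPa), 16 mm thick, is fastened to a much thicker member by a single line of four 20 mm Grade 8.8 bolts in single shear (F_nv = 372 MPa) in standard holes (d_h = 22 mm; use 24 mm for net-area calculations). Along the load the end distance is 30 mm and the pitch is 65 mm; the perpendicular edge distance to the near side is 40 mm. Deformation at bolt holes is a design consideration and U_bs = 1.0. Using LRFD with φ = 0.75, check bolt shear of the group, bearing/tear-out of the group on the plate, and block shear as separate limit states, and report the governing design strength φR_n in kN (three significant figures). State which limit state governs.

351 kN (bolt shear governs)

Bolt shear: A_b = π·20²/4 = 314.2 mm²; R_n = 372 × 314.2 × 4 × 1 / 1000 = 467.5 kN → 0.75 × 467.5 = 351 kN.
Bearing: edge l_c = 19, r_n = 149.6 kN; interior l_c = 43, r_n = 314.9 kN; R_n = 149.6 + 3·314.9 = 1094 kN → 821 kN.
Block shear: A_gv = 3600, A_nv = 2256, A_nt = 448 mm²; R_n = min(0.6F_uA_nv, 0.6F_yA_gv) + U_bs·F_u·A_nt = 738.7 kN → 554 kN.
Bolt shear governs: 351 kN.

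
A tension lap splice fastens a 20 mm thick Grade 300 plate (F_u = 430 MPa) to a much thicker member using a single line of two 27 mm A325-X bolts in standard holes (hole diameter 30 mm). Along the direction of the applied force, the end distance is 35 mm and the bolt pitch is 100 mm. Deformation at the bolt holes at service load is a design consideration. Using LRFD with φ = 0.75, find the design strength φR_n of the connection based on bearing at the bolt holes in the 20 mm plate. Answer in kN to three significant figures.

Per bolt r_n = 1.2 l_c t F_u ≤ 2.4 d t F_u; upper limit = 2.4 × 27 × 20 × 430 / 1000 = 557.3 kN.
Edge bolt: l_c = 35 − 30/2 = 20 mm → 1.2 × 20 × 20 × 430 / 1000 = 206.4 → r_n = 206.4 kN.
Interior bolts: l_c = 100 − 30 = 70 mm → 1.2 × 70 × 20 × 430 / 1000 = 722.4 → r_n = 557.3 kN.
R_n = 1 × 206.4 + 1 × 557.3 = 763.7 kN.
Design strength φR_n = 0.75 × 763.7 = 573 kN.

573 kN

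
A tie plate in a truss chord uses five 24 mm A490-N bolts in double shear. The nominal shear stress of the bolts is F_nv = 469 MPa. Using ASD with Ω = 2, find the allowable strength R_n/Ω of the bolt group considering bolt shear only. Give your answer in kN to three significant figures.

1060 kN

A_b = π × 24² / 4 = 452.4 mm².
R_n = F_nv · A_b · n · n_s = 469 × 452.4 × 5 × 2 / 1000 = 2122 kN.
Allowable strength R_n/Ω = 2122 / 2 = 1060 kN.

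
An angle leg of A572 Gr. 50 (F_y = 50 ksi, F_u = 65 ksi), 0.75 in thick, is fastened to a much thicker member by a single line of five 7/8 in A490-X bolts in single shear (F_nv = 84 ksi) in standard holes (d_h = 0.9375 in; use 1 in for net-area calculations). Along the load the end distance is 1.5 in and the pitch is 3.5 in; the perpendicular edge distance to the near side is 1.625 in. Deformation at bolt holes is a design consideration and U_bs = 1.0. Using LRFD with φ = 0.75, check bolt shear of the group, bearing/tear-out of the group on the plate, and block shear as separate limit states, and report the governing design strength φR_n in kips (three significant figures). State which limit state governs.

189 kips (bolt shear governs)

Bolt shear: A_b = π·0.875²/4 = 0.6013 in²; R_n = 84 × 0.6013 × 5 × 1 = 252.6 kips → 0.75 × 252.6 = 189 kips.
Bearing: edge l_c = 1.031, r_n = 60.33 kips; interior l_c = 2.562, r_n = 102.4 kips; R_n = 60.33 + 4·102.4 = 469.8 kips → 352 kips.
Block shear: A_gv = 11.62, A_nv = 8.25, A_nt = 0.8438 in²; R_n = min(0.6F_uA_nv, 0.6F_yA_gv) + U_bs·F_u·A_nt = 376.6 kips → 282 kips.
Bolt shear governs: 189 kips.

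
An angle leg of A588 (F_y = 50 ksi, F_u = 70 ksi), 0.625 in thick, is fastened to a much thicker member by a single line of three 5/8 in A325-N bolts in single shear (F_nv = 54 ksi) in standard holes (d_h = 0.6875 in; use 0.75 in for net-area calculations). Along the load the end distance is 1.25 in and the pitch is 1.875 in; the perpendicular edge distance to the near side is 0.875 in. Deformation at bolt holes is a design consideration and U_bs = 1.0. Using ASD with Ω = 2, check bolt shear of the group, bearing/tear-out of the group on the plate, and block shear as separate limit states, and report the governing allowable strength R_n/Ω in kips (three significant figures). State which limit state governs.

Bolt shear: A_b = π·0.625²/4 = 0.3068 in²; R_n = 54 × 0.3068 × 3 × 1 = 49.7 kips → 49.7 / 2 = 24.9 kips.
Bearing: edge l_c = 0.9062, r_n = 47.58 kips; interior l_c = 1.188, r_n = 62.34 kips; R_n = 47.58 + 2·62.34 = 172.3 kips → 86.1 kips.
Block shear: A_gv = 3.125, A_nv = 1.953, A_nt = 0.3125 in²; R_n = min(0.6F_uA_nv, 0.6F_yA_gv) + U_bs·F_u·A_nt = 103.9 kips → 52 kips.
Bolt shear governs: 24.9 kips.

24.9 kips (bolt shear governs)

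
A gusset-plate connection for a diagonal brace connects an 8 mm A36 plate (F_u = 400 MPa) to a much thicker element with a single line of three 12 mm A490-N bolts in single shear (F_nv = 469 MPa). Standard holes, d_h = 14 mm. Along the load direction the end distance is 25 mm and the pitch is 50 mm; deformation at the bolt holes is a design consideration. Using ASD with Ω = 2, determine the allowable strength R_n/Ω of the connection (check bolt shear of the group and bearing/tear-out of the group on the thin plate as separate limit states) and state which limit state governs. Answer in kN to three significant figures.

Bolt shear: A_b = π·12²/4 = 113.1 mm²; R_n = 469 × 113.1 × 3 × 1 / 1000 = 159.1 kN → 159.1 / 2 = 79.6 kN.
Bearing (1.2 l_c t F_u ≤ 2.4 d t F_u): upper limit = 2.4·12·8·400 / 1000 = 92.16 kN.
  Edge l_c = 25 − 14/2 = 18 → r_n = 69.12 kN; interior l_c = 50 − 14 = 36 → r_n = 92.16 kN.
  R_n,bearing = 1·69.12 + 2·92.16 = 253.4 kN → 253.4 / 2 = 127 kN.
Bolt shear governs: 79.6 kN.

79.6 kN (bolt shear governs)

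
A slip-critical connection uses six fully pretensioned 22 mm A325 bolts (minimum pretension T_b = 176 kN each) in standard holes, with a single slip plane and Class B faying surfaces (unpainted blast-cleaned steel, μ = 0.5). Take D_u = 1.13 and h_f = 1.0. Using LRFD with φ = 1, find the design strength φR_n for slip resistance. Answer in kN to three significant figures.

R_n = μ · D_u · h_f · T_b · n_s · n_b = 0.5 × 1.13 × 1.0 × 176 × 1 × 6 = 596.6 kN.
Design strength φR_n = 1 × 596.6 = 597 kN.

597 kN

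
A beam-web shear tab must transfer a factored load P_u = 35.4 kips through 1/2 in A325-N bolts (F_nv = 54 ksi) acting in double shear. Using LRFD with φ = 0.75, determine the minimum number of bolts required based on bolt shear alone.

A_b = π·0.5²/4 = 0.1963 in².
Per-bolt design strength φR_n = 0.75 × 54 × 0.1963 × 2 = 15.9 kips.
n ≥ 35.4 / 15.9 = 2.226 → use 3 bolts.

3 bolts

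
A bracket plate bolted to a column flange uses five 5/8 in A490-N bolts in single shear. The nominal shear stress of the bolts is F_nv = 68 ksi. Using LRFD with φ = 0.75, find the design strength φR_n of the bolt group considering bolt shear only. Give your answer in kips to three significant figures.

78.2 kips

A_b = π × 0.625² / 4 = 0.3068 in².
R_n = F_nv · A_b · n · n_s = 68 × 0.3068 × 5 × 1 = 104.3 kips.
Design strength φR_n = 0.75 × 104.3 = 78.2 kips.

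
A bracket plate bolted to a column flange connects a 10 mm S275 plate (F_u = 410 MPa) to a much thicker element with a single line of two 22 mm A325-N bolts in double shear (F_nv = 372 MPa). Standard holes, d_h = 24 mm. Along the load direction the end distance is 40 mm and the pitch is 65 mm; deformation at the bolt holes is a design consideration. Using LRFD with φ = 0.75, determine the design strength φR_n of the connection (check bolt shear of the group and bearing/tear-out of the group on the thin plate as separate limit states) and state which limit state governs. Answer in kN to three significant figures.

Bolt shear: A_b = π·22²/4 = 380.1 mm²; R_n = 372 × 380.1 × 2 × 2 / 1000 = 565.6 kN → 0.75 × 565.6 = 424 kN.
Bearing (1.2 l_c t F_u ≤ 2.4 d t F_u): upper limit = 2.4·22·10·410 / 1000 = 216.5 kN.
  Edge l_c = 40 − 24/2 = 28 → r_n = 137.8 kN; interior l_c = 65 − 24 = 41 → r_n = 201.7 kN.
  R_n,bearing = 1·137.8 + 1·201.7 = 339.5 kN → 0.75 × 339.5 = 255 kN.
Bearing governs: 255 kN.

255 kN (bearing governs)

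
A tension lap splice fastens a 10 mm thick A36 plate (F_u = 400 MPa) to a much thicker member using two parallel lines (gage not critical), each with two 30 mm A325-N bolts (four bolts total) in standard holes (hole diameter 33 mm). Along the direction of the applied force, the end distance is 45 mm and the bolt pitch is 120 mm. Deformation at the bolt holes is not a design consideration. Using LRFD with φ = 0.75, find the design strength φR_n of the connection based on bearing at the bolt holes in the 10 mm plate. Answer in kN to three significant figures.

796 kN

Per bolt r_n = 1.5 l_c t F_u ≤ 3.0 d t F_u; upper limit = 3.0 × 30 × 10 × 400 / 1000 = 360 kN.
Edge bolt: l_c = 45 − 33/2 = 28.5 mm → 1.5 × 28.5 × 10 × 400 / 1000 = 171 → r_n = 171 kN.
Interior bolts: l_c = 120 − 33 = 87 mm → 1.5 × 87 × 10 × 400 / 1000 = 522 → r_n = 360 kN.
R_n = 2 × 171 + 2 × 360 = 1062 kN.
Design strength φR_n = 0.75 × 1062 = 796 kN.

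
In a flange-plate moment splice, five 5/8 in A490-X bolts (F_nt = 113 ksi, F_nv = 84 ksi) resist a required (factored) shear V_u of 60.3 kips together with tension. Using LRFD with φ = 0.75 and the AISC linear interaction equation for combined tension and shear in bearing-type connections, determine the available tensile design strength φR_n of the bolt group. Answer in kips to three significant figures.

A_b = π·0.625²/4 = 0.3068 in²; f_rv = 60.3 / (5 × 0.3068) = 39.31 ksi.
F'_nt = 1.3 F_nt − (F_nt / φF_nv) f_rv = 1.3·113 − (113/(0.75·84))·39.31 = 76.39 ksi, capped at F_nt → F'_nt = 76.39 ksi.
R_n = F'_nt · A_b · n = 76.39 × 0.3068 × 5 = 117.2 kips.
Design strength φR_n = 0.75 × 117.2 = 87.9 kips.

87.9 kips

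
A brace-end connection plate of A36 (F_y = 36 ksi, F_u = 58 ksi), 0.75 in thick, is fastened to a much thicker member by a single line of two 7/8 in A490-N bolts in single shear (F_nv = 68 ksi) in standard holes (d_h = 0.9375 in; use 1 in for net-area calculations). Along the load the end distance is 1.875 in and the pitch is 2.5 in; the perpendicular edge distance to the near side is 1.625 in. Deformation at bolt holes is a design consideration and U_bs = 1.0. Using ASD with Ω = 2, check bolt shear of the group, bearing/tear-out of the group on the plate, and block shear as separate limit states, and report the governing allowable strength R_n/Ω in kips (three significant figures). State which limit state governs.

Bolt shear: A_b = π·0.875²/4 = 0.6013 in²; R_n = 68 × 0.6013 × 2 × 1 = 81.78 kips → 81.78 / 2 = 40.9 kips.
Bearing: edge l_c = 1.406, r_n = 73.41 kips; interior l_c = 1.562, r_n = 81.56 kips; R_n = 73.41 + 1·81.56 = 155 kips → 77.5 kips.
Block shear: A_gv = 3.281, A_nv = 2.156, A_nt = 0.8438 in²; R_n = min(0.6F_uA_nv, 0.6F_yA_gv) + U_bs·F_u·A_nt = 119.8 kips → 59.9 kips.
Bolt shear governs: 40.9 kips.

40.9 kips (bolt shear governs)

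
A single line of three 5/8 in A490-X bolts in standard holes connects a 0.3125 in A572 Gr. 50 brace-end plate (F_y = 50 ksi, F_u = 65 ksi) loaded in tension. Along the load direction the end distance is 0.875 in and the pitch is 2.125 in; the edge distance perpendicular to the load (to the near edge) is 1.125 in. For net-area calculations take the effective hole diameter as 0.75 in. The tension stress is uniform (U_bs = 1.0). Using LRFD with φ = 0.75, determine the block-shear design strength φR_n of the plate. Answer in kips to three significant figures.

Shear plane L_v = 0.875 + 2·2.125 = 5.125 in; A_gv = 5.125 × 0.3125 = 1.602 in².
A_nv = (5.125 − 2.5·0.75) × 0.3125 = 1.016 in².
A_nt = (1.125 − 0.5·0.75) × 0.3125 = 0.2344 in².
0.6 F_u A_nv = 39.61 kips; 0.6 F_y A_gv = 48.05 kips → shear rupture governs the shear term.
R_n = 39.61 + 1.0 × 65 × 0.2344 = 54.84 kips.
Design strength φR_n = 0.75 × 54.84 = 41.1 kips.

41.1 kips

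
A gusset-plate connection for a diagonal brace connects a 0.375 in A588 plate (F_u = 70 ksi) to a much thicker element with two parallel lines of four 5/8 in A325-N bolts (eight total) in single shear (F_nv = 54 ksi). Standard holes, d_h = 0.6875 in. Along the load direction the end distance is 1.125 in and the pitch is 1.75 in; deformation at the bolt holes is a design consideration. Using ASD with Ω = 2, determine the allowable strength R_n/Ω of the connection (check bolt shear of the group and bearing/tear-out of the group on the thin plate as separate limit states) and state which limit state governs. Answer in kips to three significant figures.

66.3 kips (bolt shear governs)

Bolt shear: A_b = π·0.625²/4 = 0.3068 in²; R_n = 54 × 0.3068 × 8 × 1 = 132.5 kips → 132.5 / 2 = 66.3 kips.
Bearing (1.2 l_c t F_u ≤ 2.4 d t F_u): upper limit = 2.4·0.625·0.375·70 = 39.38 kips.
  Edge l_c = 1.125 − 0.6875/2 = 0.7812 → r_n = 24.61 kips; interior l_c = 1.75 − 0.6875 = 1.062 → r_n = 33.47 kips.
  R_n,bearing = 2·24.61 + 6·33.47 = 250 kips → 250 / 2 = 125 kips.
Bolt shear governs: 66.3 kips.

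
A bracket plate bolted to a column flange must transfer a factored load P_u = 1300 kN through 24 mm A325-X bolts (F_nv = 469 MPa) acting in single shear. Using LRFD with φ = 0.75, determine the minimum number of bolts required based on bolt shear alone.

A_b = π·24²/4 = 452.4 mm².
Per-bolt design strength φR_n = 0.75 × 469 × 452.4 × 1 / 1000 = 159.1 kN.
n ≥ 1300 / 159.1 = 8.17 → use 9 bolts.

9 bolts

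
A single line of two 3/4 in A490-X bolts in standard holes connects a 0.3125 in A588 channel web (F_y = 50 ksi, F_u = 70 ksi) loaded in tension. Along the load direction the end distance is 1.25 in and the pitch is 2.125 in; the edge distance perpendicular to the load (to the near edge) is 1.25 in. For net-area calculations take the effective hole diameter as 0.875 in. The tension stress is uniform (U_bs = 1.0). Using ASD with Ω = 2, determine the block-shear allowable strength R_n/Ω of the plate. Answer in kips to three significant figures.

Shear plane L_v = 1.25 + 1·2.125 = 3.375 in; A_gv = 3.375 × 0.3125 = 1.055 in².
A_nv = (3.375 − 1.5·0.875) × 0.3125 = 0.6445 in².
A_nt = (1.25 − 0.5·0.875) × 0.3125 = 0.2539 in².
0.6 F_u A_nv = 27.07 kips; 0.6 F_y A_gv = 31.64 kips → shear rupture governs the shear term.
R_n = 27.07 + 1.0 × 70 × 0.2539 = 44.84 kips.
Allowable strength R_n/Ω = 44.84 / 2 = 22.4 kips.

22.4 kips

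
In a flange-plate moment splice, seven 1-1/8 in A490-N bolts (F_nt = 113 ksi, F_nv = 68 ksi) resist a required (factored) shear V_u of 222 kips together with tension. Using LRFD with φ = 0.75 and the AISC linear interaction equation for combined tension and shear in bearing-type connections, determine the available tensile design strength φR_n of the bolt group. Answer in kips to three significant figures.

398 kips

A_b = π·1.125²/4 = 0.994 in²; f_rv = 222 / (7 × 0.994) = 31.91 ksi.
F'_nt = 1.3 F_nt − (F_nt / φF_nv) f_rv = 1.3·113 − (113/(0.75·68))·31.91 = 76.21 ksi, capped at F_nt → F'_nt = 76.21 ksi.
R_n = F'_nt · A_b · n = 76.21 × 0.994 × 7 = 530.3 kips.
Design strength φR_n = 0.75 × 530.3 = 398 kips.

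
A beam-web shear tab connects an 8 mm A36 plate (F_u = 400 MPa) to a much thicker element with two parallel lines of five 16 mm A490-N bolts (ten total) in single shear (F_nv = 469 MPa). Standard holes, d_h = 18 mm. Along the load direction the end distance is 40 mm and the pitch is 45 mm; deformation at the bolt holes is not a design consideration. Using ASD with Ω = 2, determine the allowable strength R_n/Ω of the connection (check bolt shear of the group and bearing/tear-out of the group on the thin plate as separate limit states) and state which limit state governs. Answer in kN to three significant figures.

471 kN (bolt shear governs)

Bolt shear: A_b = π·16²/4 = 201.1 mm²; R_n = 469 × 201.1 × 10 × 1 / 1000 = 943 kN → 943 / 2 = 471 kN.
Bearing (1.5 l_c t F_u ≤ 3.0 d t F_u): upper limit = 3.0·16·8·400 / 1000 = 153.6 kN.
  Edge l_c = 40 − 18/2 = 31 → r_n = 148.8 kN; interior l_c = 45 − 18 = 27 → r_n = 129.6 kN.
  R_n,bearing = 2·148.8 + 8·129.6 = 1334 kN → 1334 / 2 = 667 kN.
Bolt shear governs: 471 kN.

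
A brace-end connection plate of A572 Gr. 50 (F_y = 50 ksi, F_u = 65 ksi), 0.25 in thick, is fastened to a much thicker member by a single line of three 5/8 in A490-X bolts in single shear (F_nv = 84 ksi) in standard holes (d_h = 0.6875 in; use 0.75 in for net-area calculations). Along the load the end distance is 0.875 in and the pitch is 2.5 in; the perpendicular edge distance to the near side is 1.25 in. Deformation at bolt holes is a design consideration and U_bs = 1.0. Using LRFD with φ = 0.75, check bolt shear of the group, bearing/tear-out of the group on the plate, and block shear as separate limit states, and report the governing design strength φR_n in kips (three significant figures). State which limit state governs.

39.9 kips (block shear governs)

Bolt shear: A_b = π·0.625²/4 = 0.3068 in²; R_n = 84 × 0.3068 × 3 × 1 = 77.31 kips → 0.75 × 77.31 = 58 kips.
Bearing: edge l_c = 0.5312, r_n = 10.36 kips; interior l_c = 1.812, r_n = 24.38 kips; R_n = 10.36 + 2·24.38 = 59.11 kips → 44.3 kips.
Block shear: A_gv = 1.469, A_nv = 1, A_nt = 0.2188 in²; R_n = min(0.6F_uA_nv, 0.6F_yA_gv) + U_bs·F_u·A_nt = 53.22 kips → 39.9 kips.
Block shear governs: 39.9 kips.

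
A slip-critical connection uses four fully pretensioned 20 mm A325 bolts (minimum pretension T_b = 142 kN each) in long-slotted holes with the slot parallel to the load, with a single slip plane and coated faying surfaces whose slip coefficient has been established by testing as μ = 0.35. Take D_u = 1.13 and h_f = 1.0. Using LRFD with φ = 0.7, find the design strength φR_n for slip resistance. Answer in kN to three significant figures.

157 kN

R_n = μ · D_u · h_f · T_b · n_s · n_b = 0.35 × 1.13 × 1.0 × 142 × 1 × 4 = 224.6 kN.
Design strength φR_n = 0.7 × 224.6 = 157 kN.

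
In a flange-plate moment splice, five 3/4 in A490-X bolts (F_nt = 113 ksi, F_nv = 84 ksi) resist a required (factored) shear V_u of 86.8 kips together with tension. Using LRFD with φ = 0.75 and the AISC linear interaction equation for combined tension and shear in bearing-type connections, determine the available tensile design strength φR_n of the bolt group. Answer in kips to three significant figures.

A_b = π·0.75²/4 = 0.4418 in²; f_rv = 86.8 / (5 × 0.4418) = 39.3 ksi.
F'_nt = 1.3 F_nt − (F_nt / φF_nv) f_rv = 1.3·113 − (113/(0.75·84))·39.3 = 76.42 ksi, capped at F_nt → F'_nt = 76.42 ksi.
R_n = F'_nt · A_b · n = 76.42 × 0.4418 × 5 = 168.8 kips.
Design strength φR_n = 0.75 × 168.8 = 127 kips.

127 kips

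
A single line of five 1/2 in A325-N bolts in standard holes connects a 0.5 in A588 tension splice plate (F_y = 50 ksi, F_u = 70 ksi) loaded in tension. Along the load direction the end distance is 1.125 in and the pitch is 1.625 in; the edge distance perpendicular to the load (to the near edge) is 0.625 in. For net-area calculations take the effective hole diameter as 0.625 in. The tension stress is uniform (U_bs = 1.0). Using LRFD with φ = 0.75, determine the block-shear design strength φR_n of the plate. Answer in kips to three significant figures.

84 kips

Shear plane L_v = 1.125 + 4·1.625 = 7.625 in; A_gv = 7.625 × 0.5 = 3.812 in².
A_nv = (7.625 − 4.5·0.625) × 0.5 = 2.406 in².
A_nt = (0.625 − 0.5·0.625) × 0.5 = 0.1562 in².
0.6 F_u A_nv = 101.1 kips; 0.6 F_y A_gv = 114.4 kips → shear rupture governs the shear term.
R_n = 101.1 + 1.0 × 70 × 0.1562 = 112 kips.
Design strength φR_n = 0.75 × 112 = 84 kips.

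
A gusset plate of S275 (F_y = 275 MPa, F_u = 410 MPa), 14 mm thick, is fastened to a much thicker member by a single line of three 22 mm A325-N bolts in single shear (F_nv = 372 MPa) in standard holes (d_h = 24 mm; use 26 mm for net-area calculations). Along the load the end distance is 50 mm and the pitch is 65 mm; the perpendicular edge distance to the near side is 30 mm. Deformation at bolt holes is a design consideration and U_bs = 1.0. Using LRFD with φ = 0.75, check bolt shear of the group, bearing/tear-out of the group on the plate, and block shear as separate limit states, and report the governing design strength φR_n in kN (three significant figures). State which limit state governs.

318 kN (bolt shear governs)

Bolt shear: A_b = π·22²/4 = 380.1 mm²; R_n = 372 × 380.1 × 3 × 1 / 1000 = 424.2 kN → 0.75 × 424.2 = 318 kN.
Bearing: edge l_c = 38, r_n = 261.7 kN; interior l_c = 41, r_n = 282.4 kN; R_n = 261.7 + 2·282.4 = 826.6 kN → 620 kN.
Block shear: A_gv = 2520, A_nv = 1610, A_nt = 238 mm²; R_n = min(0.6F_uA_nv, 0.6F_yA_gv) + U_bs·F_u·A_nt = 493.6 kN → 370 kN.
Bolt shear governs: 318 kN.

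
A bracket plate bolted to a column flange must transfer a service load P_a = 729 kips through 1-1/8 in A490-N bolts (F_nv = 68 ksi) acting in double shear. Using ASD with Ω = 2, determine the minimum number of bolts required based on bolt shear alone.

A_b = π·1.125²/4 = 0.994 in².
Per-bolt allowable strength R_n/Ω = 68 × 0.994 × 2 / 2 = 67.59 kips.
n ≥ 729 / 67.59 = 10.79 → use 11 bolts.

11 bolts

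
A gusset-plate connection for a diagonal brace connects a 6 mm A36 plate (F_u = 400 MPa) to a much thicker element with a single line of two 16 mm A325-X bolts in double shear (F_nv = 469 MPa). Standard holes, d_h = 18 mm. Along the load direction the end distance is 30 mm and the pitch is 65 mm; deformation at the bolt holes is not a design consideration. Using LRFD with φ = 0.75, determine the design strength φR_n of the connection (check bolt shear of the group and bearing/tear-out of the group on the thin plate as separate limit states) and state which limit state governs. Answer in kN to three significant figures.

Bolt shear: A_b = π·16²/4 = 201.1 mm²; R_n = 469 × 201.1 × 2 × 2 / 1000 = 377.2 kN → 0.75 × 377.2 = 283 kN.
Bearing (1.5 l_c t F_u ≤ 3.0 d t F_u): upper limit = 3.0·16·6·400 / 1000 = 115.2 kN.
  Edge l_c = 30 − 18/2 = 21 → r_n = 75.6 kN; interior l_c = 65 − 18 = 47 → r_n = 115.2 kN.
  R_n,bearing = 1·75.6 + 1·115.2 = 190.8 kN → 0.75 × 190.8 = 143 kN.
Bearing governs: 143 kN.

143 kN (bearing governs)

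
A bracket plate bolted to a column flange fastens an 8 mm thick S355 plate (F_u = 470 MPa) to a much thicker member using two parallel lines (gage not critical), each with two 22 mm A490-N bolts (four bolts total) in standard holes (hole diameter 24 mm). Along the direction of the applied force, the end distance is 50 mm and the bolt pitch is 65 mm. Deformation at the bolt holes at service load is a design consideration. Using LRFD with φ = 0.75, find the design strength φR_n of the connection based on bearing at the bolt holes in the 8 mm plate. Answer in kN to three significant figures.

535 kN

Per bolt r_n = 1.2 l_c t F_u ≤ 2.4 d t F_u; upper limit = 2.4 × 22 × 8 × 470 / 1000 = 198.5 kN.
Edge bolt: l_c = 50 − 24/2 = 38 mm → 1.2 × 38 × 8 × 470 / 1000 = 171.5 → r_n = 171.5 kN.
Interior bolts: l_c = 65 − 24 = 41 mm → 1.2 × 41 × 8 × 470 / 1000 = 185 → r_n = 185 kN.
R_n = 2 × 171.5 + 2 × 185 = 712.9 kN.
Design strength φR_n = 0.75 × 712.9 = 535 kN.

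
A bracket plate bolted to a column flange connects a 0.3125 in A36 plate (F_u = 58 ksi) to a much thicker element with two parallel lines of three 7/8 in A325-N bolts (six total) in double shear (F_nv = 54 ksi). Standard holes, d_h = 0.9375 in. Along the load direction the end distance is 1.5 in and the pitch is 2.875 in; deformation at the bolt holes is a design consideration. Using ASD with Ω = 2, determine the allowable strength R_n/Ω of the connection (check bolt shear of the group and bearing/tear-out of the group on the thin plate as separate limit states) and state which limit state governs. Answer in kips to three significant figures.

98.6 kips (bearing governs)

Bolt shear: A_b = π·0.875²/4 = 0.6013 in²; R_n = 54 × 0.6013 × 6 × 2 = 389.7 kips → 389.7 / 2 = 195 kips.
Bearing (1.2 l_c t F_u ≤ 2.4 d t F_u): upper limit = 2.4·0.875·0.3125·58 = 38.06 kips.
  Edge l_c = 1.5 − 0.9375/2 = 1.031 → r_n = 22.43 kips; interior l_c = 2.875 − 0.9375 = 1.938 → r_n = 38.06 kips.
  R_n,bearing = 2·22.43 + 4·38.06 = 197.1 kips → 197.1 / 2 = 98.6 kips.
Bearing governs: 98.6 kips.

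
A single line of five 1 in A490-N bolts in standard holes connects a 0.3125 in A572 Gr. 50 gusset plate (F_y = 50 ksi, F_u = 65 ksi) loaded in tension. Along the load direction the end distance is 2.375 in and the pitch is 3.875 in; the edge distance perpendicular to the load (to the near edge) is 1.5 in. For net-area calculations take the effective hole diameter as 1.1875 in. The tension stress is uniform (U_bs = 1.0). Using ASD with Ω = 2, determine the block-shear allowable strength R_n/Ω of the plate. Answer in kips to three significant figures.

85.6 kips

Shear plane L_v = 2.375 + 4·3.875 = 17.88 in; A_gv = 17.88 × 0.3125 = 5.586 in².
A_nv = (17.88 − 4.5·1.1875) × 0.3125 = 3.916 in².
A_nt = (1.5 − 0.5·1.1875) × 0.3125 = 0.2832 in².
0.6 F_u A_nv = 152.7 kips; 0.6 F_y A_gv = 167.6 kips → shear rupture governs the shear term.
R_n = 152.7 + 1.0 × 65 × 0.2832 = 171.1 kips.
Allowable strength R_n/Ω = 171.1 / 2 = 85.6 kips.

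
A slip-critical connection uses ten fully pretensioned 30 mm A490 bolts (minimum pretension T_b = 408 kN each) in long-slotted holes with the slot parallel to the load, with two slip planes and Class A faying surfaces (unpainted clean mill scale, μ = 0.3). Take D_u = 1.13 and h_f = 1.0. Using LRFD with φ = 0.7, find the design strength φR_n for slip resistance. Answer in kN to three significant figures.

R_n = μ · D_u · h_f · T_b · n_s · n_b = 0.3 × 1.13 × 1.0 × 408 × 2 × 10 = 2766 kN.
Design strength φR_n = 0.7 × 2766 = 1940 kN.

1940 kN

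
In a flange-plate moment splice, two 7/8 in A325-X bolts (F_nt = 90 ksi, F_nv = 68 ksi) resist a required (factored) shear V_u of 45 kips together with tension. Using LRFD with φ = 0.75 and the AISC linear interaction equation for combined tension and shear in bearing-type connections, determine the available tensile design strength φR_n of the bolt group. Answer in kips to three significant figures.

46 kips

A_b = π·0.875²/4 = 0.6013 in²; f_rv = 45 / (2 × 0.6013) = 37.42 ksi.
F'_nt = 1.3 F_nt − (F_nt / φF_nv) f_rv = 1.3·90 − (90/(0.75·68))·37.42 = 50.97 ksi, capped at F_nt → F'_nt = 50.97 ksi.
R_n = F'_nt · A_b · n = 50.97 × 0.6013 × 2 = 61.3 kips.
Design strength φR_n = 0.75 × 61.3 = 46 kips.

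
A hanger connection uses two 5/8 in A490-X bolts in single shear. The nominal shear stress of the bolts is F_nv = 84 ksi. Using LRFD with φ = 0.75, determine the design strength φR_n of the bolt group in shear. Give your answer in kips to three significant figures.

A_b = π × 0.625² / 4 = 0.3068 in².
R_n = F_nv · A_b · n · n_s = 84 × 0.3068 × 2 × 1 = 51.54 kips.
Design strength φR_n = 0.75 × 51.54 = 38.7 kips.

38.7 kips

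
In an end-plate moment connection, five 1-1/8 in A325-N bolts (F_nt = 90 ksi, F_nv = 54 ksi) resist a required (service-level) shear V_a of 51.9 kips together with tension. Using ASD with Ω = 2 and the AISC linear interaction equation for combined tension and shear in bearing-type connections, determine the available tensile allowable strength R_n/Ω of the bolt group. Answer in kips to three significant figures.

204 kips

A_b = π·1.125²/4 = 0.994 in²; f_rv = 51.9 / (5 × 0.994) = 10.44 ksi.
F'_nt = 1.3 F_nt − (Ω F_nt / F_nv) f_rv = 1.3·90 − (2·90/54)·10.44 = 82.19 ksi, capped at F_nt → F'_nt = 82.19 ksi.
R_n = F'_nt · A_b · n = 82.19 × 0.994 × 5 = 408.5 kips.
Allowable strength R_n/Ω = 408.5 / 2 = 204 kips.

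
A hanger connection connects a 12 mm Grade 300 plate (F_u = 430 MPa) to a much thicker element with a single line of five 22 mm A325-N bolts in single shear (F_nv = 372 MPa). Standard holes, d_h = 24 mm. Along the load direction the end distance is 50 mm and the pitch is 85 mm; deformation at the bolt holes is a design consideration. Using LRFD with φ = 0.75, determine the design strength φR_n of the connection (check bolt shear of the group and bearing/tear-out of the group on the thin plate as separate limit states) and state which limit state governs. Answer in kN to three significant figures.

530 kN (bolt shear governs)

Bolt shear: A_b = π·22²/4 = 380.1 mm²; R_n = 372 × 380.1 × 5 × 1 / 1000 = 707 kN → 0.75 × 707 = 530 kN.
Bearing (1.2 l_c t F_u ≤ 2.4 d t F_u): upper limit = 2.4·22·12·430 / 1000 = 272.4 kN.
  Edge l_c = 50 − 24/2 = 38 → r_n = 235.3 kN; interior l_c = 85 − 24 = 61 → r_n = 272.4 kN.
  R_n,bearing = 1·235.3 + 4·272.4 = 1325 kN → 0.75 × 1325 = 994 kN.
Bolt shear governs: 530 kN.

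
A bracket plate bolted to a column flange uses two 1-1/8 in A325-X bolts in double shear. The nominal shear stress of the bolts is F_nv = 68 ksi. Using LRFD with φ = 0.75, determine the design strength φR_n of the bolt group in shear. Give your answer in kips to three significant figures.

A_b = π × 1.125² / 4 = 0.994 in².
R_n = F_nv · A_b · n · n_s = 68 × 0.994 × 2 × 2 = 270.4 kips.
Design strength φR_n = 0.75 × 270.4 = 203 kips.

203 kips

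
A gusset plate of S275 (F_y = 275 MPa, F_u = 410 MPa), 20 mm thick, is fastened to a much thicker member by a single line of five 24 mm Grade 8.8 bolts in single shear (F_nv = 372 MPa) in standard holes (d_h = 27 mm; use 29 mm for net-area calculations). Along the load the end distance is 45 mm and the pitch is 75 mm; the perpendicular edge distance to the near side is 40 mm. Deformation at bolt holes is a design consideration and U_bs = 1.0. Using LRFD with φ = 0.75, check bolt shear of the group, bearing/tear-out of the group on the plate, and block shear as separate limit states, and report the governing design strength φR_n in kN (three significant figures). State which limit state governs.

Bolt shear: A_b = π·24²/4 = 452.4 mm²; R_n = 372 × 452.4 × 5 × 1 / 1000 = 841.4 kN → 0.75 × 841.4 = 631 kN.
Bearing: edge l_c = 31.5, r_n = 310 kN; interior l_c = 48, r_n = 472.3 kN; R_n = 310 + 4·472.3 = 2199 kN → 1650 kN.
Block shear: A_gv = 6900, A_nv = 4290, A_nt = 510 mm²; R_n = min(0.6F_uA_nv, 0.6F_yA_gv) + U_bs·F_u·A_nt = 1264 kN → 948 kN.
Bolt shear governs: 631 kN.

631 kN (bolt shear governs)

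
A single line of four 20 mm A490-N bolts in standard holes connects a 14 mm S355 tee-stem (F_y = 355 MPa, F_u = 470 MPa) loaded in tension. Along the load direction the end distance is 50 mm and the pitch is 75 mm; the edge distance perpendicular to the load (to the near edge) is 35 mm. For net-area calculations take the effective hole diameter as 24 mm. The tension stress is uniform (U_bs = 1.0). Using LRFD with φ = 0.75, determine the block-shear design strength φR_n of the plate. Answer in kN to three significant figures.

Shear plane L_v = 50 + 3·75 = 275 mm; A_gv = 275 × 14 = 3850 mm².
A_nv = (275 − 3.5·24) × 14 = 2674 mm².
A_nt = (35 − 0.5·24) × 14 = 322 mm².
0.6 F_u A_nv = 754.1 kN; 0.6 F_y A_gv = 820.1 kN → shear rupture governs the shear term.
R_n = 754.1 + 1.0 × 470 × 322 / 1000 = 905.4 kN.
Design strength φR_n = 0.75 × 905.4 = 679 kN.

679 kN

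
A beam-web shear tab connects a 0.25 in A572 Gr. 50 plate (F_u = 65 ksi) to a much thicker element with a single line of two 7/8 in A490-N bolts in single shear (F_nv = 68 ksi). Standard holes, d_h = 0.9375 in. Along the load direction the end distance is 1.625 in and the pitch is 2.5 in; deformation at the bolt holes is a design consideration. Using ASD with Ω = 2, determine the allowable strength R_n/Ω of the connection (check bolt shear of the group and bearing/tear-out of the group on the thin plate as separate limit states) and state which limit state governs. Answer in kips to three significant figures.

26.5 kips (bearing governs)

Bolt shear: A_b = π·0.875²/4 = 0.6013 in²; R_n = 68 × 0.6013 × 2 × 1 = 81.78 kips → 81.78 / 2 = 40.9 kips.
Bearing (1.2 l_c t F_u ≤ 2.4 d t F_u): upper limit = 2.4·0.875·0.25·65 = 34.12 kips.
  Edge l_c = 1.625 − 0.9375/2 = 1.156 → r_n = 22.55 kips; interior l_c = 2.5 − 0.9375 = 1.562 → r_n = 30.47 kips.
  R_n,bearing = 1·22.55 + 1·30.47 = 53.02 kips → 53.02 / 2 = 26.5 kips.
Bearing governs: 26.5 kips.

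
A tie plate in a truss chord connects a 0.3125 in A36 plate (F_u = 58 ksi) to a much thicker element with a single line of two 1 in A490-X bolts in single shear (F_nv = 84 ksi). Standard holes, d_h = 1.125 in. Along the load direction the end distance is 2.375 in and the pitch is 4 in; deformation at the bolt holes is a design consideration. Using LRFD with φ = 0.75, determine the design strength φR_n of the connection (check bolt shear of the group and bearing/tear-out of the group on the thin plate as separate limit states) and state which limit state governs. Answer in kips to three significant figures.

Bolt shear: A_b = π·1²/4 = 0.7854 in²; R_n = 84 × 0.7854 × 2 × 1 = 131.9 kips → 0.75 × 131.9 = 99 kips.
Bearing (1.2 l_c t F_u ≤ 2.4 d t F_u): upper limit = 2.4·1·0.3125·58 = 43.5 kips.
  Edge l_c = 2.375 − 1.125/2 = 1.812 → r_n = 39.42 kips; interior l_c = 4 − 1.125 = 2.875 → r_n = 43.5 kips.
  R_n,bearing = 1·39.42 + 1·43.5 = 82.92 kips → 0.75 × 82.92 = 62.2 kips.
Bearing governs: 62.2 kips.

62.2 kips (bearing governs)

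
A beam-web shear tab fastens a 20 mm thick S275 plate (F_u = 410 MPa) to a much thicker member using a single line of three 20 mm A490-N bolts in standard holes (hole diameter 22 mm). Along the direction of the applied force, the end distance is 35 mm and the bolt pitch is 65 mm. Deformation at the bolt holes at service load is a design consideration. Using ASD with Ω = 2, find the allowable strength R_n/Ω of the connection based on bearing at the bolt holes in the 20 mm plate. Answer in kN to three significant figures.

Per bolt r_n = 1.2 l_c t F_u ≤ 2.4 d t F_u; upper limit = 2.4 × 20 × 20 × 410 / 1000 = 393.6 kN.
Edge bolt: l_c = 35 − 22/2 = 24 mm → 1.2 × 24 × 20 × 410 / 1000 = 236.2 → r_n = 236.2 kN.
Interior bolts: l_c = 65 − 22 = 43 mm → 1.2 × 43 × 20 × 410 / 1000 = 423.1 → r_n = 393.6 kN.
R_n = 1 × 236.2 + 2 × 393.6 = 1023 kN.
Allowable strength R_n/Ω = 1023 / 2 = 512 kN.

512 kN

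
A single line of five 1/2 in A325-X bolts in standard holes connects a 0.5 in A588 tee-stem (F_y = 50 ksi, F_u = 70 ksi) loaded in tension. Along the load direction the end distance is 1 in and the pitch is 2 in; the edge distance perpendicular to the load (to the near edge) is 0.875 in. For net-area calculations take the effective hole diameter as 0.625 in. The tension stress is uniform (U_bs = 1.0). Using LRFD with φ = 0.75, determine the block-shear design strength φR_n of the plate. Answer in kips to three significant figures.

Shear plane L_v = 1 + 4·2 = 9 in; A_gv = 9 × 0.5 = 4.5 in².
A_nv = (9 − 4.5·0.625) × 0.5 = 3.094 in².
A_nt = (0.875 − 0.5·0.625) × 0.5 = 0.2812 in².
0.6 F_u A_nv = 129.9 kips; 0.6 F_y A_gv = 135 kips → shear rupture governs the shear term.
R_n = 129.9 + 1.0 × 70 × 0.2812 = 149.6 kips.
Design strength φR_n = 0.75 × 149.6 = 112 kips.

112 kips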